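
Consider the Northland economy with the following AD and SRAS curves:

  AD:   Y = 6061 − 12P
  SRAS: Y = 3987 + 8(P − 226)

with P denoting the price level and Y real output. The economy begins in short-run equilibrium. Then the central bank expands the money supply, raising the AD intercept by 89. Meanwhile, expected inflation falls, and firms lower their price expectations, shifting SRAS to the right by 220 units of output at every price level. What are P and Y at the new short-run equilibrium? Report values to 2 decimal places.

P = 187.55, Y = 3899.40

After both shocks: AD is Y = 6150 − 12P and SRAS is Y = 2399 + 8P.
Setting them equal: 3751 = 20P, so P = 187.55.
Substituting into AD, Y = 3899.40.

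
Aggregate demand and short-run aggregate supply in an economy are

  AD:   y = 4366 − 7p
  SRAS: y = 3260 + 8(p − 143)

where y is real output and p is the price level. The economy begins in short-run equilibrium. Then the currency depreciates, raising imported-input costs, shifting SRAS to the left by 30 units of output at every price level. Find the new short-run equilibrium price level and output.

p = 152, y = 3302

This is a negative supply shock: SRAS shifts left.
New SRAS: y = 2086 + 8p.
Set AD = SRAS: 4366 − 7p = 2086 + 8p, so 2280 = 15p and p = 152.
y = 4366 − 7·152 = 3302.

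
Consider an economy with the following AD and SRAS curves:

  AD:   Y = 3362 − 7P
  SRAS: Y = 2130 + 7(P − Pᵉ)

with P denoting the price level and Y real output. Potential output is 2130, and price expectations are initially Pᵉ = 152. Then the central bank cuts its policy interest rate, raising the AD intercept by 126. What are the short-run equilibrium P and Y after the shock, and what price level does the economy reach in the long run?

Short run: P = 173, Y = 2277. Long run: P = 194.

AD shifts right: new AD is Y = 3488 − 7P. With Pᵉ = 152, SRAS is Y = 1066 + 7P.
Short run: 3488 − 7P = 1066 + 7P gives 2422 = 14P, so P = 173 and Y = 3488 − 7·173 = 2277.
Y = 2277 is above potential 2130; expectations adjust and SRAS shifts left until Y = 2130.
Long run: on the new AD curve, 2130 = 3488 − 7P gives P = 194.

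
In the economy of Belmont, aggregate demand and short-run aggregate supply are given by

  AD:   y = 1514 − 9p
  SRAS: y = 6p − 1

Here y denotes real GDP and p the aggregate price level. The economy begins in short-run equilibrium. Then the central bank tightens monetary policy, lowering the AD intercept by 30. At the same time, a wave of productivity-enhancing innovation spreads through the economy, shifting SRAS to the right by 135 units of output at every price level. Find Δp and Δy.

After both shocks: AD is y = 1484 − 9p and SRAS is y = 134 + 6p.
Setting them equal: 1350 = 15p, so p = 90.
y = 1484 − 9·90 = 674.
Initially p = 101, y = 605, so Δp = -11 and Δy = +69.

Δp = -11, Δy = +69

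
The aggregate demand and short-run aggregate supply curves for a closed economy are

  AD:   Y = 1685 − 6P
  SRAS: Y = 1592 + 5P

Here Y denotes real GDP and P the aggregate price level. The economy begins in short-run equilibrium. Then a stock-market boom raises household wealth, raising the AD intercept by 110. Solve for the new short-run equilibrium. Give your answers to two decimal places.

This is a positive demand shock: AD shifts right.
New AD: Y = 1795 − 6P.
Set AD = SRAS: 1795 − 6P = 1592 + 5P, so 203 = 11P and P = 18.45.
Substituting into AD, Y = 1684.27.

P = 18.45, Y = 1684.27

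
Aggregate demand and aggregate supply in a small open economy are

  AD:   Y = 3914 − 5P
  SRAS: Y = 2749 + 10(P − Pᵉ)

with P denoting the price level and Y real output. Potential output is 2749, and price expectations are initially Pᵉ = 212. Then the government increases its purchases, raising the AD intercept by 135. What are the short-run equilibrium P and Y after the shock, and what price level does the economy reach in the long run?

AD shifts right: new AD is Y = 4049 − 5P. With Pᵉ = 212, SRAS is Y = 629 + 10P.
Short run: 4049 − 5P = 629 + 10P gives 3420 = 15P, so P = 228 and Y = 4049 − 5·228 = 2909.
Y = 2909 is above potential 2749; expectations adjust and SRAS shifts left until Y = 2749.
Long run: on the new AD curve, 2749 = 4049 − 5P gives P = 260.

Short run: P = 228, Y = 2909. Long run: P = 260.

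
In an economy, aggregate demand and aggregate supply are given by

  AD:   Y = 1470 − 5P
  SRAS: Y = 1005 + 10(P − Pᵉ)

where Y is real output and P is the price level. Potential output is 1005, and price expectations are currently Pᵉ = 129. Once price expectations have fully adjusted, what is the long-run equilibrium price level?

Short run: with Pᵉ = 129, SRAS is Y = 10P − 285. Setting AD = SRAS gives 1755 = 15P, so P = 117 and Y = 1470 − 5·117 = 885.
Output 885 is below potential 1005, so over time expected prices fall and SRAS shifts right until Y returns to 1005.
Long run: Y = 1005 on the AD curve gives 1005 = 1470 − 5P, so P = 93.

Long-run P = 93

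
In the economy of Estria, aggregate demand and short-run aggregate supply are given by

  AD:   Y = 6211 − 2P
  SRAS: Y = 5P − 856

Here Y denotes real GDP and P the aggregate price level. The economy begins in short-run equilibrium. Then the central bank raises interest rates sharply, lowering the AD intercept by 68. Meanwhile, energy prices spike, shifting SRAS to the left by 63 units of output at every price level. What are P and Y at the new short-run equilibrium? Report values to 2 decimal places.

P = 1008.86, Y = 4125.29

After both shocks: AD is Y = 6143 − 2P and SRAS is Y = 5P − 919.
Setting them equal: 7062 = 7P, so P = 1008.86.
Substituting into AD, Y = 4125.29.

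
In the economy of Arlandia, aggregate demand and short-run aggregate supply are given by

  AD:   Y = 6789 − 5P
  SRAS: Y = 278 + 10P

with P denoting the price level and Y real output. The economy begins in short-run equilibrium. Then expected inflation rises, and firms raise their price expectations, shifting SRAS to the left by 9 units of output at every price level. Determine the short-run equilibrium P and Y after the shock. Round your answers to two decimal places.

P = 434.67, Y = 4615.67

This is a negative supply shock: SRAS shifts left.
New SRAS: Y = 269 + 10P.
Set AD = SRAS: 6789 − 5P = 269 + 10P, so 6520 = 15P and P = 434.67.
Substituting into AD, Y = 4615.67.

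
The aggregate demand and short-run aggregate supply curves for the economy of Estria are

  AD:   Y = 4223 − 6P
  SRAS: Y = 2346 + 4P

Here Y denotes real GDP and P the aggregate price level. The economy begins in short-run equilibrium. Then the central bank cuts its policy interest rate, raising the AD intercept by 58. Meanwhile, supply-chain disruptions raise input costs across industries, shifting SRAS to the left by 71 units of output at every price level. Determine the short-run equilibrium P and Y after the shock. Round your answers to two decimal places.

After both shocks: AD is Y = 4281 − 6P and SRAS is Y = 2275 + 4P.
Setting them equal: 2006 = 10P, so P = 200.60.
Substituting into AD, Y = 3077.40.

P = 200.60, Y = 3077.40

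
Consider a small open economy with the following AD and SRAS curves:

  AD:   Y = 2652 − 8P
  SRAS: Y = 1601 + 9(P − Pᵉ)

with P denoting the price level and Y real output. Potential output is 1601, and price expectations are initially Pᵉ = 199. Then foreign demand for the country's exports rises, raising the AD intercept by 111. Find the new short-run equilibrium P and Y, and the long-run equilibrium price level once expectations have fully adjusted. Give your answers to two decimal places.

AD shifts right: new AD is Y = 2763 − 8P. With Pᵉ = 199, SRAS is Y = 9P − 190.
Short run: 2763 − 8P = 9P − 190 gives 2953 = 17P, so P = 173.71 and Y = 2763 − 8P = 1373.35.
Y = 1373.35 is below potential 1601; expectations adjust and SRAS shifts right until Y = 1601.
Long run: on the new AD curve, 1601 = 2763 − 8P gives P = 145.25.

Short run: P = 173.71, Y = 1373.35. Long run: P = 145.25.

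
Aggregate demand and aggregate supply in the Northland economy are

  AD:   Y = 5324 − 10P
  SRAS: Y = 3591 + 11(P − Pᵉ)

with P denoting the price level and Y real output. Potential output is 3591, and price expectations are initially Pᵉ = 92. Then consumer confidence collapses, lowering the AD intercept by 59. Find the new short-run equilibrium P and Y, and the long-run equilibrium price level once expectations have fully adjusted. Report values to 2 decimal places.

AD shifts left: new AD is Y = 5265 − 10P. With Pᵉ = 92, SRAS is Y = 2579 + 11P.
Short run: 5265 − 10P = 2579 + 11P gives 2686 = 21P, so P = 127.90 and Y = 5265 − 10P = 3985.95.
Y = 3985.95 is above potential 3591; expectations adjust and SRAS shifts left until Y = 3591.
Long run: on the new AD curve, 3591 = 5265 − 10P gives P = 167.40.

Short run: P = 127.90, Y = 3985.95. Long run: P = 167.40.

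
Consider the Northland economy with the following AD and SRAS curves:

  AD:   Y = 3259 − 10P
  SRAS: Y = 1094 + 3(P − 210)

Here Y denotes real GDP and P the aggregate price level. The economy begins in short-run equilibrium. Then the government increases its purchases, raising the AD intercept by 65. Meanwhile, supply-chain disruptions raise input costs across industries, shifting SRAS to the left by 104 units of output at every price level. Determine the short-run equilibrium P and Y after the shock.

After both shocks: AD is Y = 3324 − 10P and SRAS is Y = 360 + 3P.
Setting them equal: 2964 = 13P, so P = 228.
Y = 3324 − 10·228 = 1044.

P = 228, Y = 1044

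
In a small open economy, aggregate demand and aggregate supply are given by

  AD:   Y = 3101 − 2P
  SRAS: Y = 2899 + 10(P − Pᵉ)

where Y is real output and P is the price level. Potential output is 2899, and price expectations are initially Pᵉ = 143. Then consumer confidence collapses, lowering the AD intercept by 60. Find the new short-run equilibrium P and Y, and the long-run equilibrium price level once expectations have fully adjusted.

AD shifts left: new AD is Y = 3041 − 2P. With Pᵉ = 143, SRAS is Y = 1469 + 10P.
Short run: 3041 − 2P = 1469 + 10P gives 1572 = 12P, so P = 131 and Y = 3041 − 2·131 = 2779.
Y = 2779 is below potential 2899; expectations adjust and SRAS shifts right until Y = 2899.
Long run: on the new AD curve, 2899 = 3041 − 2P gives P = 71.

Short run: P = 131, Y = 2779. Long run: P = 71.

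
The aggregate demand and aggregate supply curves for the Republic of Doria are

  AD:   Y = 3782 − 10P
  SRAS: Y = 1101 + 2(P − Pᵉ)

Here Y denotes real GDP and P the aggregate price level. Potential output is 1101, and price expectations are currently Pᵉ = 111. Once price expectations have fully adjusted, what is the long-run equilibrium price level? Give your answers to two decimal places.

Long-run P = 268.10

Short run: with Pᵉ = 111, SRAS is Y = 879 + 2P. Setting AD = SRAS gives 2903 = 12P, so P = 241.92 and Y = 3782 − 10P = 1362.83.
Output 1362.83 is above potential 1101, so over time expected prices rise and SRAS shifts left until Y returns to 1101.
Long run: Y = 1101 on the AD curve gives 1101 = 3782 − 10P, so P = 268.10.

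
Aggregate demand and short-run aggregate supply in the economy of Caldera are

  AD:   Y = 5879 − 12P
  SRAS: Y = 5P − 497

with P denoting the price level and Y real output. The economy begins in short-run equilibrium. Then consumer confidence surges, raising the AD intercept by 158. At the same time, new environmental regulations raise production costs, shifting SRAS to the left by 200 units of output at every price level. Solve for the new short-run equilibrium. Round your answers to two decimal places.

After both shocks: AD is Y = 6037 − 12P and SRAS is Y = 5P − 697.
Setting them equal: 6734 = 17P, so P = 396.12.
Substituting into AD, Y = 1283.59.

P = 396.12, Y = 1283.59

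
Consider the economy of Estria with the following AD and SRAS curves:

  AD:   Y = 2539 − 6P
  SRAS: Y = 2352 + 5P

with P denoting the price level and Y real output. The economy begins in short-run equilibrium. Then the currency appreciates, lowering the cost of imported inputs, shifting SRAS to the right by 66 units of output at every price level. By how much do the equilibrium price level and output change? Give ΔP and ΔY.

ΔP = -6, ΔY = +36

This is a positive supply shock: SRAS shifts right.
New SRAS: Y = 2418 + 5P.
Set AD = SRAS: 2539 − 6P = 2418 + 5P, so 121 = 11P and P = 11.
Y = 2539 − 6·11 = 2473.
Initially P = 17, Y = 2437, so ΔP = -6 and ΔY = +36.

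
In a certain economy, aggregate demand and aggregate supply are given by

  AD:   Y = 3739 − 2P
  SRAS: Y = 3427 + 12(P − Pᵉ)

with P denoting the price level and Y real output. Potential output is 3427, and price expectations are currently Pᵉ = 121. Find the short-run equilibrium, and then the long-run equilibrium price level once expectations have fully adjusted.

Short run: with Pᵉ = 121, SRAS is Y = 1975 + 12P. Setting AD = SRAS gives 1764 = 14P, so P = 126 and Y = 3739 − 2·126 = 3487.
Output 3487 is above potential 3427, so over time expected prices rise and SRAS shifts left until Y returns to 3427.
Long run: Y = 3427 on the AD curve gives 3427 = 3739 − 2P, so P = 156.

Short run: P = 126, Y = 3487. Long run: P = 156.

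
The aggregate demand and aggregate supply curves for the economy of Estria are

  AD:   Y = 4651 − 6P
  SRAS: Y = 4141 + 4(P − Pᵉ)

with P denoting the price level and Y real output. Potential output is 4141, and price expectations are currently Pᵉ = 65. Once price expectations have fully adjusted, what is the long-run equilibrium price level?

Long-run P = 85

Short run: with Pᵉ = 65, SRAS is Y = 3881 + 4P. Setting AD = SRAS gives 770 = 10P, so P = 77 and Y = 4651 − 6·77 = 4189.
Output 4189 is above potential 4141, so over time expected prices rise and SRAS shifts left until Y returns to 4141.
Long run: Y = 4141 on the AD curve gives 4141 = 4651 − 6P, so P = 85.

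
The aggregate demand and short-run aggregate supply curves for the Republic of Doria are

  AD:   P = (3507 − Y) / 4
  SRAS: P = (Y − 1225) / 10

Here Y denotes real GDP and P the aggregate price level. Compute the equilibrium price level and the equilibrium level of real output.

Rearrange AD to Y = 3507 − 4P.
Rearrange SRAS to Y = 1225 + 10P.
Set AD = SRAS: 3507 − 4P = 1225 + 10P, so 2282 = 14P and P = 163.
Then Y = 3507 − 4·163 = 2855.

P = 163, Y = 2855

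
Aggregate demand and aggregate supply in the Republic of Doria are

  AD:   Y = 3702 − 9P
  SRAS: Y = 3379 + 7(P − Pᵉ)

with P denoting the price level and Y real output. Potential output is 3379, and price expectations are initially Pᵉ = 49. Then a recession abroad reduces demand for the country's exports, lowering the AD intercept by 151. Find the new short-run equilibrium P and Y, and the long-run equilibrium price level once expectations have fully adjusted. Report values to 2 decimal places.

AD shifts left: new AD is Y = 3551 − 9P. With Pᵉ = 49, SRAS is Y = 3036 + 7P.
Short run: 3551 − 9P = 3036 + 7P gives 515 = 16P, so P = 32.19 and Y = 3551 − 9P = 3261.31.
Y = 3261.31 is below potential 3379; expectations adjust and SRAS shifts right until Y = 3379.
Long run: on the new AD curve, 3379 = 3551 − 9P gives P = 19.11.

Short run: P = 32.19, Y = 3261.31. Long run: P = 19.11.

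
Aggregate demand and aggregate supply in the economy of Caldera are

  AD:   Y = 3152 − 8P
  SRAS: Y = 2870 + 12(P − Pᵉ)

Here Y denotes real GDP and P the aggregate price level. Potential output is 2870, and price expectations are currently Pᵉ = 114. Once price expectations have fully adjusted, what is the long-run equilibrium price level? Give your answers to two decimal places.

Short run: with Pᵉ = 114, SRAS is Y = 1502 + 12P. Setting AD = SRAS gives 1650 = 20P, so P = 82.50 and Y = 3152 − 8P = 2492.00.
Output 2492.00 is below potential 2870, so over time expected prices fall and SRAS shifts right until Y returns to 2870.
Long run: Y = 2870 on the AD curve gives 2870 = 3152 − 8P, so P = 35.25.

Long-run P = 35.25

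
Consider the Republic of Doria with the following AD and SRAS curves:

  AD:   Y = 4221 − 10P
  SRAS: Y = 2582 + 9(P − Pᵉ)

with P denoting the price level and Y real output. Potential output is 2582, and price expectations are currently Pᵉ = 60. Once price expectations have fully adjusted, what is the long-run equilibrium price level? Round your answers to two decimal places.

Short run: with Pᵉ = 60, SRAS is Y = 2042 + 9P. Setting AD = SRAS gives 2179 = 19P, so P = 114.68 and Y = 4221 − 10P = 3074.16.
Output 3074.16 is above potential 2582, so over time expected prices rise and SRAS shifts left until Y returns to 2582.
Long run: Y = 2582 on the AD curve gives 2582 = 4221 − 10P, so P = 163.90.

Long-run P = 163.90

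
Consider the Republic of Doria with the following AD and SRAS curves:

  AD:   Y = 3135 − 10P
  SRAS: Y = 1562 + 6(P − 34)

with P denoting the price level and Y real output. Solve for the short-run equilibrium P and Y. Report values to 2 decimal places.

Write SRAS as Y = 1562 + 6P − 204 = 1358 + 6P.
Set AD = SRAS: 3135 − 10P = 1358 + 6P, so 1777 = 16P and P = 111.06.
Substituting into AD, Y = 3135 − 10P = 2024.38.

P = 111.06, Y = 2024.38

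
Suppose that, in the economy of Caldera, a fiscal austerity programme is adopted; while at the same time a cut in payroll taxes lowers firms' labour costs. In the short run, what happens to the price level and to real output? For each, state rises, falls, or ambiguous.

The first event is a negative demand shock: AD shifts left, which by itself pushes P down and Y down.
The second is a favourable supply shock: SRAS shifts right, which by itself pushes P down and Y up.
Both shocks push P down, so P falls. The two shocks push Y in opposite directions, so the effect on Y is ambiguous.

Price level: falls; output: ambiguous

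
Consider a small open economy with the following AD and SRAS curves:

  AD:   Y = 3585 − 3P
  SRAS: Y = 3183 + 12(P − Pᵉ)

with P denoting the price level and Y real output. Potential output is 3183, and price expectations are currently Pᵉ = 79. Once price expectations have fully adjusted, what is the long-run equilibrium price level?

Short run: with Pᵉ = 79, SRAS is Y = 2235 + 12P. Setting AD = SRAS gives 1350 = 15P, so P = 90 and Y = 3585 − 3·90 = 3315.
Output 3315 is above potential 3183, so over time expected prices rise and SRAS shifts left until Y returns to 3183.
Long run: Y = 3183 on the AD curve gives 3183 = 3585 − 3P, so P = 134.

Long-run P = 134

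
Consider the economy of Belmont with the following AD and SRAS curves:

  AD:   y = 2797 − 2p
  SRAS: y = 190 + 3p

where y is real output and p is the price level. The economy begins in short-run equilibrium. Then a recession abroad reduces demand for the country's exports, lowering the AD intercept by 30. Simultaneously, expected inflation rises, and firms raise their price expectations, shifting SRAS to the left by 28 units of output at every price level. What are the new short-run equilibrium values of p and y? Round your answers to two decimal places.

p = 521.00, y = 1725.00

After both shocks: AD is y = 2767 − 2p and SRAS is y = 162 + 3p.
Setting them equal: 2605 = 5p, so p = 521.00.
Substituting into AD, y = 1725.00.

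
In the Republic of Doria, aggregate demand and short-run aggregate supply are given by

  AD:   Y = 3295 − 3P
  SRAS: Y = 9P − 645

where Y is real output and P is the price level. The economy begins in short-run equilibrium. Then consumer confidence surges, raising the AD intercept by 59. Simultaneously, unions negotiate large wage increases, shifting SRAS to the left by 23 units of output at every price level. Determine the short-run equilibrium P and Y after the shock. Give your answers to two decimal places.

P = 335.17, Y = 2348.50

After both shocks: AD is Y = 3354 − 3P and SRAS is Y = 9P − 668.
Setting them equal: 4022 = 12P, so P = 335.17.
Substituting into AD, Y = 2348.50.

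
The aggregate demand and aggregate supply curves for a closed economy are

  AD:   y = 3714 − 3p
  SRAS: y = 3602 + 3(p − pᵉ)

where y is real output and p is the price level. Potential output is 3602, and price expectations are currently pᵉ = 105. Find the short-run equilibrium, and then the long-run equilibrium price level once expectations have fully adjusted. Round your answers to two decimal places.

Short run: with pᵉ = 105, SRAS is y = 3287 + 3p. Setting AD = SRAS gives 427 = 6p, so p = 71.17 and y = 3714 − 3p = 3500.50.
Output 3500.50 is below potential 3602, so over time expected prices fall and SRAS shifts right until y returns to 3602.
Long run: y = 3602 on the AD curve gives 3602 = 3714 − 3p, so p = 37.33.

Short run: p = 71.17, y = 3500.50. Long run: p = 37.33.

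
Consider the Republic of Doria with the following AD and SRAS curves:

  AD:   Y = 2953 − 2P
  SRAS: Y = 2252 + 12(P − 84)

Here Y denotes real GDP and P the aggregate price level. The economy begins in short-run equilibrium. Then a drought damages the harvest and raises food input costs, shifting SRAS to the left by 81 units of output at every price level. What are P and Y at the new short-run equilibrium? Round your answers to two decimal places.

P = 127.86, Y = 2697.29

This is a negative supply shock: SRAS shifts left.
New SRAS: Y = 1163 + 12P.
Set AD = SRAS: 2953 − 2P = 1163 + 12P, so 1790 = 14P and P = 127.86.
Substituting into AD, Y = 2697.29.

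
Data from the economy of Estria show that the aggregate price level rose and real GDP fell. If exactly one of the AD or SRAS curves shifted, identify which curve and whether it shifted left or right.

SRAS shifted left

P rose and Y fell. An AD shift moves P and Y in the same direction; an SRAS shift moves them in opposite directions.
Here P and Y moved in opposite directions, so the SRAS curve shifted.
Since Y fell, SRAS shifted left.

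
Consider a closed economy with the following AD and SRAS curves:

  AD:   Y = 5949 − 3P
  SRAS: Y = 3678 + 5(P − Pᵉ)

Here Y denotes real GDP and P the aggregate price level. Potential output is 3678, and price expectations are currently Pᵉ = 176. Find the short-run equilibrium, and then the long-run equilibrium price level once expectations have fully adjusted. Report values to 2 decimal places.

Short run: P = 393.88, Y = 4767.38. Long run: P = 757.00.

Short run: with Pᵉ = 176, SRAS is Y = 2798 + 5P. Setting AD = SRAS gives 3151 = 8P, so P = 393.88 and Y = 5949 − 3P = 4767.38.
Output 4767.38 is above potential 3678, so over time expected prices rise and SRAS shifts left until Y returns to 3678.
Long run: Y = 3678 on the AD curve gives 3678 = 5949 − 3P, so P = 757.00.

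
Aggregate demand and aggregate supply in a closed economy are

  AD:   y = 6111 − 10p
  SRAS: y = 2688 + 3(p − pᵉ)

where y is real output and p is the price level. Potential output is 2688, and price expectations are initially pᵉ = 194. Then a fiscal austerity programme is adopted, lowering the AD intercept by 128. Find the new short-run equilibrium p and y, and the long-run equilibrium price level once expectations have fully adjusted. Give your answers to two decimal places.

AD shifts left: new AD is y = 5983 − 10p. With pᵉ = 194, SRAS is y = 2106 + 3p.
Short run: 5983 − 10p = 2106 + 3p gives 3877 = 13p, so p = 298.23 and y = 5983 − 10p = 3000.69.
y = 3000.69 is above potential 2688; expectations adjust and SRAS shifts left until y = 2688.
Long run: on the new AD curve, 2688 = 5983 − 10p gives p = 329.50.

Short run: p = 298.23, y = 3000.69. Long run: p = 329.50.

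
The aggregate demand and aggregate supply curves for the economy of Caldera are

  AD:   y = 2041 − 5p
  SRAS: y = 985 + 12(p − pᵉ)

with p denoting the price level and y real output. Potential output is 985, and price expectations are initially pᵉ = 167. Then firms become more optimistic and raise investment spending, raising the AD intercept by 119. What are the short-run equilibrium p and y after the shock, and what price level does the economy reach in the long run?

Short run: p = 187, y = 1225. Long run: p = 235.

AD shifts right: new AD is y = 2160 − 5p. With pᵉ = 167, SRAS is y = 12p − 1019.
Short run: 2160 − 5p = 12p − 1019 gives 3179 = 17p, so p = 187 and y = 2160 − 5·187 = 1225.
y = 1225 is above potential 985; expectations adjust and SRAS shifts left until y = 985.
Long run: on the new AD curve, 985 = 2160 − 5p gives p = 235.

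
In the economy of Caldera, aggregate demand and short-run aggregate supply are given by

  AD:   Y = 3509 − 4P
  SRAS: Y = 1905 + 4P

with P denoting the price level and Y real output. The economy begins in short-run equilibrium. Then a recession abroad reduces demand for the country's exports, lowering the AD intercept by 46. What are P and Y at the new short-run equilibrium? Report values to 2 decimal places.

P = 194.75, Y = 2684.00

This is a negative demand shock: AD shifts left.
New AD: Y = 3463 − 4P.
Set AD = SRAS: 3463 − 4P = 1905 + 4P, so 1558 = 8P and P = 194.75.
Substituting into AD, Y = 2684.00.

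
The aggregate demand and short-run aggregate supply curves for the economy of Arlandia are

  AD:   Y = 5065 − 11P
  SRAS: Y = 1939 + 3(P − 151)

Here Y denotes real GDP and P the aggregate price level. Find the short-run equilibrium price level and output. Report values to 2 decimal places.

Write SRAS as Y = 1939 + 3P − 453 = 1486 + 3P.
Set AD = SRAS: 5065 − 11P = 1486 + 3P, so 3579 = 14P and P = 255.64.
Substituting into AD, Y = 5065 − 11P = 2252.93.

P = 255.64, Y = 2252.93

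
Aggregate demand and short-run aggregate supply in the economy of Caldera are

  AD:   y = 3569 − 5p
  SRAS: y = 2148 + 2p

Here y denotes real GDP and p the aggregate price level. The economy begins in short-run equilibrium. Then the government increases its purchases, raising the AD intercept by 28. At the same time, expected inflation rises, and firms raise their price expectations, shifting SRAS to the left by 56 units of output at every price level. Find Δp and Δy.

Δp = +12, Δy = -32

After both shocks: AD is y = 3597 − 5p and SRAS is y = 2092 + 2p.
Setting them equal: 1505 = 7p, so p = 215.
y = 3597 − 5·215 = 2522.
Initially p = 203, y = 2554, so Δp = +12 and Δy = -32.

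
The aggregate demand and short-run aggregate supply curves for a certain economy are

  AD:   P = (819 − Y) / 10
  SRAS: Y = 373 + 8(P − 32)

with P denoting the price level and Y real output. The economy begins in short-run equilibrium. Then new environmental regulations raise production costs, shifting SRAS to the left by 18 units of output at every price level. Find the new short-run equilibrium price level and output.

This is a negative supply shock: SRAS shifts left.
New SRAS: Y = 99 + 8P.
Set AD = SRAS: 819 − 10P = 99 + 8P, so 720 = 18P and P = 40.
Y = 819 − 10·40 = 419.

P = 40, Y = 419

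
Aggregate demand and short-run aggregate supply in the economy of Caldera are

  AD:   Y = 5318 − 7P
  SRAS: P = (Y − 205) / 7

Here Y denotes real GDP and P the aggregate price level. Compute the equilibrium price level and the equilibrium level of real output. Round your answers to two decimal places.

Rearrange SRAS to Y = 205 + 7P.
Set AD = SRAS: 5318 − 7P = 205 + 7P, so 5113 = 14P and P = 365.21.
Substituting into AD, Y = 5318 − 7P = 2761.50.

P = 365.21, Y = 2761.50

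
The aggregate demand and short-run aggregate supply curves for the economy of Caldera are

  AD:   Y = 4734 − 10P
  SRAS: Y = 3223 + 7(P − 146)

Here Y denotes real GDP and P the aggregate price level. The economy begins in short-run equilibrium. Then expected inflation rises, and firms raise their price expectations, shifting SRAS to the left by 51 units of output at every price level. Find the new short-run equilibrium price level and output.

P = 152, Y = 3214

This is a negative supply shock: SRAS shifts left.
New SRAS: Y = 2150 + 7P.
Set AD = SRAS: 4734 − 10P = 2150 + 7P, so 2584 = 17P and P = 152.
Y = 4734 − 10·152 = 3214.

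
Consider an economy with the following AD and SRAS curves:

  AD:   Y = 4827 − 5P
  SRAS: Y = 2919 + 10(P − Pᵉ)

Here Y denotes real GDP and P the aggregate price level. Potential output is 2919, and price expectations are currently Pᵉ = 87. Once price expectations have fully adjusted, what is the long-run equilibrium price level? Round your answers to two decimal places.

Long-run P = 381.60

Short run: with Pᵉ = 87, SRAS is Y = 2049 + 10P. Setting AD = SRAS gives 2778 = 15P, so P = 185.20 and Y = 4827 − 5P = 3901.00.
Output 3901.00 is above potential 2919, so over time expected prices rise and SRAS shifts left until Y returns to 2919.
Long run: Y = 2919 on the AD curve gives 2919 = 4827 − 5P, so P = 381.60.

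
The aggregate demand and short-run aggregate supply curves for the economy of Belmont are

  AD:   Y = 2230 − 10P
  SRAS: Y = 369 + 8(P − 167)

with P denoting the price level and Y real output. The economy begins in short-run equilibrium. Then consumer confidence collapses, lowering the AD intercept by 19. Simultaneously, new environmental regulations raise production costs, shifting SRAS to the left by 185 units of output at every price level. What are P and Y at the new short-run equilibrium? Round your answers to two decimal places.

P = 186.83, Y = 342.67

After both shocks: AD is Y = 2211 − 10P and SRAS is Y = 8P − 1152.
Setting them equal: 3363 = 18P, so P = 186.83.
Substituting into AD, Y = 342.67.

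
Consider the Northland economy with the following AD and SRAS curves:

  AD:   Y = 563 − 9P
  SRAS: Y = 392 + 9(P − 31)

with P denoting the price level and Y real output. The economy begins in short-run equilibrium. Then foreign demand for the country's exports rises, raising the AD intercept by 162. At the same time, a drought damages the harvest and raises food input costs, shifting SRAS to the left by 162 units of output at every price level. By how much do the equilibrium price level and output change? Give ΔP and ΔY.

ΔP = +18, ΔY = +0

After both shocks: AD is Y = 725 − 9P and SRAS is Y = 9P − 49.
Setting them equal: 774 = 18P, so P = 43.
Y = 725 − 9·43 = 338.
Initially P = 25, Y = 338, so ΔP = +18 and ΔY = +0.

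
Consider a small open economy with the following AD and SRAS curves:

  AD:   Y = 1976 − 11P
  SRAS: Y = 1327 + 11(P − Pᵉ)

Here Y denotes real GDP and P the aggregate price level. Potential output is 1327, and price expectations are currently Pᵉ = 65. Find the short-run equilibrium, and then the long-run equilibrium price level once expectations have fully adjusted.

Short run: P = 62, Y = 1294. Long run: P = 59.

Short run: with Pᵉ = 65, SRAS is Y = 612 + 11P. Setting AD = SRAS gives 1364 = 22P, so P = 62 and Y = 1976 − 11·62 = 1294.
Output 1294 is below potential 1327, so over time expected prices fall and SRAS shifts right until Y returns to 1327.
Long run: Y = 1327 on the AD curve gives 1327 = 1976 − 11P, so P = 59.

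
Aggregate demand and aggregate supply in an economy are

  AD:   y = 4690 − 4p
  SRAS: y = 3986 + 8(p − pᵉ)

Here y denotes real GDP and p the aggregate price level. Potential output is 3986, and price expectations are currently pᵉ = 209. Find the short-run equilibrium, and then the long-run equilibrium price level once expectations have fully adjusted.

Short run: p = 198, y = 3898. Long run: p = 176.

Short run: with pᵉ = 209, SRAS is y = 2314 + 8p. Setting AD = SRAS gives 2376 = 12p, so p = 198 and y = 4690 − 4·198 = 3898.
Output 3898 is below potential 3986, so over time expected prices fall and SRAS shifts right until y returns to 3986.
Long run: y = 3986 on the AD curve gives 3986 = 4690 − 4p, so p = 176.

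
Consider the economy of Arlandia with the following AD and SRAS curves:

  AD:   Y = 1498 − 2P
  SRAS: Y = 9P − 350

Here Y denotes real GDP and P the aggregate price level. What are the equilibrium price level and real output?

Set AD = SRAS: 1498 − 2P = 9P − 350, so 1848 = 11P and P = 168.
Then Y = 1498 − 2·168 = 1162.

P = 168, Y = 1162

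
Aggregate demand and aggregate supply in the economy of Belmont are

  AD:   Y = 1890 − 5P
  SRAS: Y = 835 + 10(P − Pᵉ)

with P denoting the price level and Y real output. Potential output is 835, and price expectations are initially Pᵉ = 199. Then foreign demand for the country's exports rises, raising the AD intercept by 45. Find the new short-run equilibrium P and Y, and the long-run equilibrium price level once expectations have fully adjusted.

AD shifts right: new AD is Y = 1935 − 5P. With Pᵉ = 199, SRAS is Y = 10P − 1155.
Short run: 1935 − 5P = 10P − 1155 gives 3090 = 15P, so P = 206 and Y = 1935 − 5·206 = 905.
Y = 905 is above potential 835; expectations adjust and SRAS shifts left until Y = 835.
Long run: on the new AD curve, 835 = 1935 − 5P gives P = 220.

Short run: P = 206, Y = 905. Long run: P = 220.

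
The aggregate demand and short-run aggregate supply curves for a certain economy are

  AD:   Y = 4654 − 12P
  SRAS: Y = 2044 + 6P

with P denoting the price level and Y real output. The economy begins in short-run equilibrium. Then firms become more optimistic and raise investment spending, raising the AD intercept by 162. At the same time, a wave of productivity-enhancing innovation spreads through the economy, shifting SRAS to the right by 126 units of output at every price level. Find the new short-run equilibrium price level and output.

P = 147, Y = 3052

After both shocks: AD is Y = 4816 − 12P and SRAS is Y = 2170 + 6P.
Setting them equal: 2646 = 18P, so P = 147.
Y = 4816 − 12·147 = 3052.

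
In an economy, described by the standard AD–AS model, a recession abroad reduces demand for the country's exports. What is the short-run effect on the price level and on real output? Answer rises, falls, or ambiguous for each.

Price level: falls; output: falls

This is a negative demand shock: AD shifts left.
Moving along the upward-sloping SRAS curve, P falls and Y falls.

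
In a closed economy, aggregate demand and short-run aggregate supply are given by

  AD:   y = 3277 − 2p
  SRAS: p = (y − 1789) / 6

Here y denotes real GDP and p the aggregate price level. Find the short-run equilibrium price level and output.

p = 186, y = 2905

Rearrange SRAS to y = 1789 + 6p.
Set AD = SRAS: 3277 − 2p = 1789 + 6p, so 1488 = 8p and p = 186.
Then y = 3277 − 2·186 = 2905.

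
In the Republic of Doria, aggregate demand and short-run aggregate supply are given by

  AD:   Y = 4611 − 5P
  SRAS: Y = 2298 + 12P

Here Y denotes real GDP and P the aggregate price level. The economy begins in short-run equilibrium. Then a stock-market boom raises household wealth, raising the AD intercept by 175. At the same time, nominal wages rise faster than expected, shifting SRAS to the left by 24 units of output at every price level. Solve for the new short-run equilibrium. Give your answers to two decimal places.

P = 147.76, Y = 4047.18

After both shocks: AD is Y = 4786 − 5P and SRAS is Y = 2274 + 12P.
Setting them equal: 2512 = 17P, so P = 147.76.
Substituting into AD, Y = 4047.18.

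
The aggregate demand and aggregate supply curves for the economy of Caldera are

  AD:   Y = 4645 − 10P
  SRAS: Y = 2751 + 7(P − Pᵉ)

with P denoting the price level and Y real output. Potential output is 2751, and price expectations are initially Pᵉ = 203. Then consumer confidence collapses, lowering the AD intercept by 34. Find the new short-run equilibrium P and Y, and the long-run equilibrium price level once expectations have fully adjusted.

AD shifts left: new AD is Y = 4611 − 10P. With Pᵉ = 203, SRAS is Y = 1330 + 7P.
Short run: 4611 − 10P = 1330 + 7P gives 3281 = 17P, so P = 193 and Y = 4611 − 10·193 = 2681.
Y = 2681 is below potential 2751; expectations adjust and SRAS shifts right until Y = 2751.
Long run: on the new AD curve, 2751 = 4611 − 10P gives P = 186.

Short run: P = 193, Y = 2681. Long run: P = 186.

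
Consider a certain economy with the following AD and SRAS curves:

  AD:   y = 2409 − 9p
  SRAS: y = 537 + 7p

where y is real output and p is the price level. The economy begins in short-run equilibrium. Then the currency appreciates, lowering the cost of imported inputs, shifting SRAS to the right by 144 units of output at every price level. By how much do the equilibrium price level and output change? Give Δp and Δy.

Δp = -9, Δy = +81

This is a positive supply shock: SRAS shifts right.
New SRAS: y = 681 + 7p.
Set AD = SRAS: 2409 − 9p = 681 + 7p, so 1728 = 16p and p = 108.
y = 2409 − 9·108 = 1437.
Initially p = 117, y = 1356, so Δp = -9 and Δy = +81.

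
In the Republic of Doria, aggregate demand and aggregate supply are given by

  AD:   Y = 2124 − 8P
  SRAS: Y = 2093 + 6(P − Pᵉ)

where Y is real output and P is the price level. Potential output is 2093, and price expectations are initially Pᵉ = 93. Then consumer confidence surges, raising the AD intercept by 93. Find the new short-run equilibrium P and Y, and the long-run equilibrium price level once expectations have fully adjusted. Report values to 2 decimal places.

AD shifts right: new AD is Y = 2217 − 8P. With Pᵉ = 93, SRAS is Y = 1535 + 6P.
Short run: 2217 − 8P = 1535 + 6P gives 682 = 14P, so P = 48.71 and Y = 2217 − 8P = 1827.29.
Y = 1827.29 is below potential 2093; expectations adjust and SRAS shifts right until Y = 2093.
Long run: on the new AD curve, 2093 = 2217 − 8P gives P = 15.50.

Short run: P = 48.71, Y = 1827.29. Long run: P = 15.50.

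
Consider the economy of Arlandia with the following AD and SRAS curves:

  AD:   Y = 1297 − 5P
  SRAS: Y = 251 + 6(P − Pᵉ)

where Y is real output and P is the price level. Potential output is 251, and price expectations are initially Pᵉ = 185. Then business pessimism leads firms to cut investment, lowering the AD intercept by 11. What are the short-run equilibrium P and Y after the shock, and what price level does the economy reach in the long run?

Short run: P = 195, Y = 311. Long run: P = 207.

AD shifts left: new AD is Y = 1286 − 5P. With Pᵉ = 185, SRAS is Y = 6P − 859.
Short run: 1286 − 5P = 6P − 859 gives 2145 = 11P, so P = 195 and Y = 1286 − 5·195 = 311.
Y = 311 is above potential 251; expectations adjust and SRAS shifts left until Y = 251.
Long run: on the new AD curve, 251 = 1286 − 5P gives P = 207.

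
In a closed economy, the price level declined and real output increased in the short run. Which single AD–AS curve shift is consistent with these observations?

P fell and Y rose. An AD shift moves P and Y in the same direction; an SRAS shift moves them in opposite directions.
Here P and Y moved in opposite directions, so the SRAS curve shifted.
Since Y rose, SRAS shifted right.

SRAS shifted right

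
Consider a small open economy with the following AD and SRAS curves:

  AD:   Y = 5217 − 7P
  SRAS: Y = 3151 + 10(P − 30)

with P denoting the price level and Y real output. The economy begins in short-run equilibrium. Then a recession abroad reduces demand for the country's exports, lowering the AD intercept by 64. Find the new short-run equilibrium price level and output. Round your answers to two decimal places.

P = 135.41, Y = 4205.12

This is a negative demand shock: AD shifts left.
New AD: Y = 5153 − 7P.
SRAS can be written Y = 2851 + 10P.
Set AD = SRAS: 5153 − 7P = 2851 + 10P, so 2302 = 17P and P = 135.41.
Substituting into AD, Y = 4205.12.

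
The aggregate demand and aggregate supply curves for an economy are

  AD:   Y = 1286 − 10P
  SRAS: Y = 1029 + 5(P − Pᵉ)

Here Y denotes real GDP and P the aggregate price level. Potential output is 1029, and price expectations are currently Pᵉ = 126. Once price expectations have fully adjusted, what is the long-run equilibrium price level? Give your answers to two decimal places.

Short run: with Pᵉ = 126, SRAS is Y = 399 + 5P. Setting AD = SRAS gives 887 = 15P, so P = 59.13 and Y = 1286 − 10P = 694.67.
Output 694.67 is below potential 1029, so over time expected prices fall and SRAS shifts right until Y returns to 1029.
Long run: Y = 1029 on the AD curve gives 1029 = 1286 − 10P, so P = 25.70.

Long-run P = 25.70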